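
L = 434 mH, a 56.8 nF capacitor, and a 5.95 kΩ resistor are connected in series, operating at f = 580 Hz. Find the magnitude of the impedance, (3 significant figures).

ω = 2πf = 3644 rad/s
X_L = ωL = 1580 Ω
X_C = 1/(ωC) = 4830 Ω
Net reactance X = X_L − X_C = -3250 Ω
Z = 5950 − j3250 Ω
|Z| = √(5950² + 3250²) = 6780 Ω

6780 Ω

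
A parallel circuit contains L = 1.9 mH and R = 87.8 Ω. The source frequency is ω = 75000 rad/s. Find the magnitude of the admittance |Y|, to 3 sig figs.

X_L = ωL = 142 Ω
Parallel: admittances add. Y = 1/R + 1/(jωL)
Y = (0.0114 − j0.00702) S
|Y| = 0.0134 S → |Z| = 1/|Y| = 74.8 Ω, ∠Z = −∠Y = 31.6°

13.4 mS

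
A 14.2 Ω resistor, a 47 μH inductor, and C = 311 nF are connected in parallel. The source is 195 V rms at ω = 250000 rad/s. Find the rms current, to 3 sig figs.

X_L = ωL = 11.8 Ω
X_C = 1/(ωC) = 12.9 Ω
Parallel: admittances add. Y = 1/R + 1/(jωL) + jωC
Y = (0.0704 − j0.00736) S
|Y| = 0.0708 S → |Z| = 1/|Y| = 14.1 Ω, ∠Z = −∠Y = 5.96°
I = V/|Z| = 195/14.1 = 13.8 A

13.8 A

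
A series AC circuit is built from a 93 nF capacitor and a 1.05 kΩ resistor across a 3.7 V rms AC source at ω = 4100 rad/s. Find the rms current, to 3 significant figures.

X_C = 1/(ωC) = 2620 Ω
Z = 1050 − j2620 Ω
|Z| = √(1050² + 2620²) = 2820 Ω
I = V/|Z| = 3.7/2820 = 1.31 mA

1.31 mA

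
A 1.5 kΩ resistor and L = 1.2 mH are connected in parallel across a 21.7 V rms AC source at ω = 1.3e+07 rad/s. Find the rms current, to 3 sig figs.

14.5 mA

X_L = ωL = 15600 Ω
Parallel: admittances add. Y = 1/R + 1/(jωL)
Y = (0.000667 − j6.41e-05) S
|Y| = 0.000670 S → |Z| = 1/|Y| = 1490 Ω, ∠Z = −∠Y = 5.49°
I = V/|Z| = 21.7/1490 = 14.5 mA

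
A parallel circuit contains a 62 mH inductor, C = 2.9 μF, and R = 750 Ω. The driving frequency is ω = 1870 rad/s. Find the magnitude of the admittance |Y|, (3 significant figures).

X_L = ωL = 116 Ω
X_C = 1/(ωC) = 184 Ω
Parallel: admittances add. Y = 1/R + 1/(jωL) + jωC
Y = (0.00133 − j0.00320) S
|Y| = 0.00347 S → |Z| = 1/|Y| = 288 Ω, ∠Z = −∠Y = 67.4°

3.47 mS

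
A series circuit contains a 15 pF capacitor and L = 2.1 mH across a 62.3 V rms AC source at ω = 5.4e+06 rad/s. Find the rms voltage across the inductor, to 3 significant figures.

702 V

X_L = ωL = 11300 Ω
X_C = 1/(ωC) = 12300 Ω
Net reactance X = X_L − X_C = -1010 Ω
Z = − j1010 Ω
|Z| = √(0² + 1010²) = 1010 Ω
I = V/|Z| = 61.9 mA
V_L = I·|Z_L| = 0.0619 × 11300 = 702 V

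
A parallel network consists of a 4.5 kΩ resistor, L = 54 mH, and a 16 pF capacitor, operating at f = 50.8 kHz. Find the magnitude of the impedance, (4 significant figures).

4378 Ω

ω = 2πf = 319200 rad/s
X_L = ωL = 17240 Ω
X_C = 1/(ωC) = 195800 Ω
Parallel: admittances add. Y = 1/R + 1/(jωL) + jωC
Y = (0.0002222 − j5.291e-05) S
|Y| = 0.0002284 S → |Z| = 1/|Y| = 4378 Ω, ∠Z = −∠Y = 13.39°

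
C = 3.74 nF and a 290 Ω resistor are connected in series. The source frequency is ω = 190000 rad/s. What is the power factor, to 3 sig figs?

0.202

X_C = 1/(ωC) = 1410 Ω
Z = 290 − j1410 Ω
|Z| = √(290² + 1410²) = 1440 Ω
∠Z = arctan(-1410/290) = -78.4°
cos φ = cos(-78.4°) = 0.202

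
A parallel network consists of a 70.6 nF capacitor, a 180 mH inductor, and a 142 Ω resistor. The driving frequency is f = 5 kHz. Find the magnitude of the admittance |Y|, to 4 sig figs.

ω = 2πf = 31420 rad/s
X_L = ωL = 5655 Ω
X_C = 1/(ωC) = 450.9 Ω
Parallel: admittances add. Y = 1/R + 1/(jωL) + jωC
Y = (0.007042 + j0.002041) S
|Y| = 0.007332 S → |Z| = 1/|Y| = 136.4 Ω, ∠Z = −∠Y = -16.16°

7.332 mS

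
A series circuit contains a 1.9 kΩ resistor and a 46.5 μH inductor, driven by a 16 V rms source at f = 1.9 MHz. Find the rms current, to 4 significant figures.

ω = 2πf = 1.194e+07 rad/s
X_L = ωL = 555.1 Ω
Z = 1900 + j555.1 Ω
|Z| = √(1900² + 555.1²) = 1979 Ω
I = V/|Z| = 16/1979 = 8.083 mA

8.083 mA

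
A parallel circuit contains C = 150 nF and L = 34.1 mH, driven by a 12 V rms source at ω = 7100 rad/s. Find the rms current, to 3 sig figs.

X_L = ωL = 242 Ω
X_C = 1/(ωC) = 939 Ω
Parallel: admittances add. Y = 1/(jωL) + jωC
Y = (0 − j0.00307) S
|Y| = 0.00307 S → |Z| = 1/|Y| = 326 Ω, ∠Z = −∠Y = 90.0°
I = V/|Z| = 12/326 = 36.8 mA

36.8 mA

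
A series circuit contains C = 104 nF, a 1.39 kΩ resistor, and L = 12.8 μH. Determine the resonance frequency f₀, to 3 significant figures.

138 kHz

ω₀ = 1/√(LC) = 1/√(1.28e-05 × 1.04e-07) = 866700 rad/s
f₀ = ω₀/(2π) = 138 kHz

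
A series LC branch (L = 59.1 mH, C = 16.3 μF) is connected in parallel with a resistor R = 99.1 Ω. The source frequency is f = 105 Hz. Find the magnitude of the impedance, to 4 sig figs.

47.42 Ω

ω = 2πf = 659.7 rad/s
X_L = ωL = 38.99 Ω
X_C = 1/(ωC) = 92.99 Ω
Branch 1: Z₁ = R = 99.10 Ω
Branch 2 (series LC): Z₂ = j(X_L − X_C) = −j54.00 Ω
Parallel: Z = Z₁Z₂/(Z₁+Z₂), |Z| = 47.42 Ω, ∠Z = -61.41°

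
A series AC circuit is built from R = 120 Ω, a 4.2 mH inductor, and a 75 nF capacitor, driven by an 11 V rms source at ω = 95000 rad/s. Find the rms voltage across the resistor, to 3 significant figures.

X_L = ωL = 399 Ω
X_C = 1/(ωC) = 140 Ω
Net reactance X = X_L − X_C = 259 Ω
Z = 120 + j259 Ω
|Z| = √(120² + 259²) = 285 Ω
I = V/|Z| = 38.6 mA
V_R = I·|Z_R| = 0.0386 × 120 = 4.63 V

4.63 V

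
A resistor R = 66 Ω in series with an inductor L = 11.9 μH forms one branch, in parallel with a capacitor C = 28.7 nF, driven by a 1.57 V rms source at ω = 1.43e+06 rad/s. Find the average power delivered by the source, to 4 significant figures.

X_L = ωL = 17.02 Ω
X_C = 1/(ωC) = 24.37 Ω
Branch 1 (R+jX_L): Z₁ = 66.00 + j17.02 Ω, |Z₁| = 68.16 Ω
Branch 2 (−jX_C): Z₂ = −j24.37 Ω
Parallel: Z = Z₁Z₂/(Z₁+Z₂), |Z| = 25.01 Ω, ∠Z = -69.19°
I = V/|Z| = 62.78 mA
P = VI cos φ = 1.57 × 0.06278 × cos(-69.19°) = 35.02 mW

35.02 mW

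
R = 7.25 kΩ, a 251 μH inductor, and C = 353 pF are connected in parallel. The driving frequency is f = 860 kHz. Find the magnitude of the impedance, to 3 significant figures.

849 Ω

ω = 2πf = 5.404e+06 rad/s
X_L = ωL = 1360 Ω
X_C = 1/(ωC) = 524 Ω
Parallel: admittances add. Y = 1/R + 1/(jωL) + jωC
Y = (0.000138 + j0.00117) S
|Y| = 0.00118 S → |Z| = 1/|Y| = 849 Ω, ∠Z = −∠Y = -83.3°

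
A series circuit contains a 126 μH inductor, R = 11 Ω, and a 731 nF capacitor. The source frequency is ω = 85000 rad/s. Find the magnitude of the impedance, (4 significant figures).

X_L = ωL = 10.71 Ω
X_C = 1/(ωC) = 16.09 Ω
Net reactance X = X_L − X_C = -5.384 Ω
Z = 11.00 − j5.384 Ω
|Z| = √(11.00² + 5.384²) = 12.25 Ω

12.25 Ω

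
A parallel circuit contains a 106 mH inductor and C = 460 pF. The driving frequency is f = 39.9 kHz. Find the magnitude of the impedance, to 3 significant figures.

ω = 2πf = 250700 rad/s
X_L = ωL = 26600 Ω
X_C = 1/(ωC) = 8670 Ω
Parallel: admittances add. Y = 1/(jωL) + jωC
Y = (0 + j7.77e-05) S
|Y| = 7.77e-05 S → |Z| = 1/|Y| = 12900 Ω, ∠Z = −∠Y = -90.0°

12900 Ω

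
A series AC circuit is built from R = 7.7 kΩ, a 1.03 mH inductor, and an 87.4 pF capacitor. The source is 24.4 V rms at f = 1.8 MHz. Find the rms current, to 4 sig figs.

1.858 mA

ω = 2πf = 1.131e+07 rad/s
X_L = ωL = 11650 Ω
X_C = 1/(ωC) = 1012 Ω
Net reactance X = X_L − X_C = 10640 Ω
Z = 7700 + j10640 Ω
|Z| = √(7700² + 10640²) = 13130 Ω
I = V/|Z| = 24.4/13130 = 1.858 mA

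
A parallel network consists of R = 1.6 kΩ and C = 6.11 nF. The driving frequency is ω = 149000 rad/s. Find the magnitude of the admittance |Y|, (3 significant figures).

X_C = 1/(ωC) = 1100 Ω
Parallel: admittances add. Y = 1/R + jωC
Y = (0.000625 + j0.000910) S
|Y| = 0.00110 S → |Z| = 1/|Y| = 906 Ω, ∠Z = −∠Y = -55.5°

1.10 mS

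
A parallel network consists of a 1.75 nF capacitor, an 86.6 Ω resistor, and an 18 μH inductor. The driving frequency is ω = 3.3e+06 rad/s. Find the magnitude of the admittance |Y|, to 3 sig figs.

X_L = ωL = 59.4 Ω
X_C = 1/(ωC) = 173 Ω
Parallel: admittances add. Y = 1/R + 1/(jωL) + jωC
Y = (0.0115 − j0.0111) S
|Y| = 0.0160 S → |Z| = 1/|Y| = 62.5 Ω, ∠Z = −∠Y = 43.8°

16.0 mS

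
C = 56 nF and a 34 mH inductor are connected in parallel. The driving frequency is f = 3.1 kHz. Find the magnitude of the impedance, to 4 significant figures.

2385 Ω

ω = 2πf = 19480 rad/s
X_L = ωL = 662.2 Ω
X_C = 1/(ωC) = 916.8 Ω
Parallel: admittances add. Y = 1/(jωL) + jωC
Y = (0 − j0.0004192) S
|Y| = 0.0004192 S → |Z| = 1/|Y| = 2385 Ω, ∠Z = −∠Y = 90.00°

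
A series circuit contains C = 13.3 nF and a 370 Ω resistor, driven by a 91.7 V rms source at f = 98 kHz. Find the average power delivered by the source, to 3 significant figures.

ω = 2πf = 615800 rad/s
X_C = 1/(ωC) = 122 Ω
Z = 370 − j122 Ω
|Z| = √(370² + 122²) = 390 Ω
∠Z = arctan(-122/370) = -18.3°
I = V/|Z| = 235 mA
P = VI cos φ = 91.7 × 0.235 × cos(-18.3°) = 20.5 W

20.5 W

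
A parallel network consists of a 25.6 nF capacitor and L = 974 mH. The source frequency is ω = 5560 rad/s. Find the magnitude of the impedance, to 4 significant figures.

X_L = ωL = 5415 Ω
X_C = 1/(ωC) = 7026 Ω
Parallel: admittances add. Y = 1/(jωL) + jωC
Y = (0 − j4.232e-05) S
|Y| = 4.232e-05 S → |Z| = 1/|Y| = 23630 Ω, ∠Z = −∠Y = 90.00°

23630 Ω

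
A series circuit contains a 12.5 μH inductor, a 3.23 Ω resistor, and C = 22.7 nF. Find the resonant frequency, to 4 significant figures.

ω₀ = 1/√(LC) = 1/√(1.25e-05 × 2.27e-08) = 1.877e+06 rad/s
f₀ = ω₀/(2π) = 298.8 kHz

298.8 kHz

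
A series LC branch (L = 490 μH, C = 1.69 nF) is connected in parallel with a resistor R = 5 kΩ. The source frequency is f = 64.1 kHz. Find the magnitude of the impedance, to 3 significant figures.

1230 Ω

ω = 2πf = 402800 rad/s
X_L = ωL = 197 Ω
X_C = 1/(ωC) = 1470 Ω
Branch 1: Z₁ = R = 5000 Ω
Branch 2 (series LC): Z₂ = j(X_L − X_C) = −j1270 Ω
Parallel: Z = Z₁Z₂/(Z₁+Z₂), |Z| = 1230 Ω, ∠Z = -75.7°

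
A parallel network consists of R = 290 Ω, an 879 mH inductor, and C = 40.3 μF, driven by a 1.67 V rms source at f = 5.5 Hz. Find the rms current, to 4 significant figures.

52.97 mA

ω = 2πf = 34.56 rad/s
X_L = ωL = 30.38 Ω
X_C = 1/(ωC) = 718.0 Ω
Parallel: admittances add. Y = 1/R + 1/(jωL) + jωC
Y = (0.003448 − j0.03153) S
|Y| = 0.03172 S → |Z| = 1/|Y| = 31.53 Ω, ∠Z = −∠Y = 83.76°
I = V/|Z| = 1.67/31.53 = 52.97 mA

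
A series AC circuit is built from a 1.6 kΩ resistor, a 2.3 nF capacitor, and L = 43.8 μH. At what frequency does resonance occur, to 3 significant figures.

501 kHz

ω₀ = 1/√(LC) = 1/√(4.38e-05 × 2.3e-09) = 3.151e+06 rad/s
f₀ = ω₀/(2π) = 501 kHz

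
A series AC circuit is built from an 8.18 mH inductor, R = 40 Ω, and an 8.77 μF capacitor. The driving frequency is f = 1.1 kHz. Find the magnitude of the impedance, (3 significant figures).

56.6 Ω

ω = 2πf = 6912 rad/s
X_L = ωL = 56.5 Ω
X_C = 1/(ωC) = 16.5 Ω
Net reactance X = X_L − X_C = 40.0 Ω
Z = 40.0 + j40.0 Ω
|Z| = √(40.0² + 40.0²) = 56.6 Ω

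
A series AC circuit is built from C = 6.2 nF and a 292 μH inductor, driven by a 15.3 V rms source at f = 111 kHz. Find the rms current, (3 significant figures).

ω = 2πf = 697400 rad/s
X_L = ωL = 204 Ω
X_C = 1/(ωC) = 231 Ω
Net reactance X = X_L − X_C = -27.6 Ω
Z = − j27.6 Ω
|Z| = √(0² + 27.6²) = 27.6 Ω
I = V/|Z| = 15.3/27.6 = 554 mA

554 mA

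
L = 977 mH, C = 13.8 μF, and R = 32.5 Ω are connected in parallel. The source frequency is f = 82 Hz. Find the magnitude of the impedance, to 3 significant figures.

ω = 2πf = 515.2 rad/s
X_L = ωL = 503 Ω
X_C = 1/(ωC) = 141 Ω
Parallel: admittances add. Y = 1/R + 1/(jωL) + jωC
Y = (0.0308 + j0.00512) S
|Y| = 0.0312 S → |Z| = 1/|Y| = 32.1 Ω, ∠Z = −∠Y = -9.45°

32.1 Ω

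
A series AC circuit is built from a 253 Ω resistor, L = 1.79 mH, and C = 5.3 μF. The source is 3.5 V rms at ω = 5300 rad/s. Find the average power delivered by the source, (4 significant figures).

47.91 mW

X_L = ωL = 9.487 Ω
X_C = 1/(ωC) = 35.60 Ω
Net reactance X = X_L − X_C = -26.11 Ω
Z = 253.0 − j26.11 Ω
|Z| = √(253.0² + 26.11²) = 254.3 Ω
∠Z = arctan(-26.11/253.0) = -5.893°
I = V/|Z| = 13.76 mA
P = VI cos φ = 3.5 × 0.01376 × cos(-5.893°) = 47.91 mW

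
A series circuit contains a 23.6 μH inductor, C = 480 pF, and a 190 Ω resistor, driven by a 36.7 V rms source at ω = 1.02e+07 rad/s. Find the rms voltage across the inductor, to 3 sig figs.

X_L = ωL = 241 Ω
X_C = 1/(ωC) = 204 Ω
Net reactance X = X_L − X_C = 36.5 Ω
Z = 190 + j36.5 Ω
|Z| = √(190² + 36.5²) = 193 Ω
I = V/|Z| = 190 mA
V_L = I·|Z_L| = 0.190 × 241 = 45.7 V

45.7 V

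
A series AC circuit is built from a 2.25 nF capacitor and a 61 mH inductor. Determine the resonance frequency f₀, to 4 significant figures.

13.59 kHz

ω₀ = 1/√(LC) = 1/√(0.061 × 2.25e-09) = 85360 rad/s
f₀ = ω₀/(2π) = 13.59 kHz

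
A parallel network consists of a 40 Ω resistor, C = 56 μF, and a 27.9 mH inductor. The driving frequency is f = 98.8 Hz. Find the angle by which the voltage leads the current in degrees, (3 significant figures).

ω = 2πf = 620.8 rad/s
X_L = ωL = 17.3 Ω
X_C = 1/(ωC) = 28.8 Ω
Parallel: admittances add. Y = 1/R + 1/(jωL) + jωC
Y = (0.0250 − j0.0230) S
|Y| = 0.0340 S → |Z| = 1/|Y| = 29.5 Ω, ∠Z = −∠Y = 42.6°

42.6°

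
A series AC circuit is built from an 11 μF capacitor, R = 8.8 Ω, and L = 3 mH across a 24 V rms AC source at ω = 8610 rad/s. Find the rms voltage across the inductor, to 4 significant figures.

35.17 V

X_L = ωL = 25.83 Ω
X_C = 1/(ωC) = 10.56 Ω
Net reactance X = X_L − X_C = 15.27 Ω
Z = 8.800 + j15.27 Ω
|Z| = √(8.800² + 15.27²) = 17.63 Ω
I = V/|Z| = 1.362 A
V_L = I·|Z_L| = 1.362 × 25.83 = 35.17 V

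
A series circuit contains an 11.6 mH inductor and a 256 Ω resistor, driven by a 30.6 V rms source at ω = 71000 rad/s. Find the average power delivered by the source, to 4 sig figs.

X_L = ωL = 823.6 Ω
Z = 256.0 + j823.6 Ω
|Z| = √(256.0² + 823.6²) = 862.5 Ω
∠Z = arctan(823.6/256.0) = 72.73°
I = V/|Z| = 35.48 mA
P = VI cos φ = 30.6 × 0.03548 × cos(72.73°) = 322.3 mW

322.3 mW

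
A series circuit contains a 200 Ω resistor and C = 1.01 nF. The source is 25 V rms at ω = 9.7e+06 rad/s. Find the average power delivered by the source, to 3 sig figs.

2.48 W

X_C = 1/(ωC) = 102 Ω
Z = 200 − j102 Ω
|Z| = √(200² + 102²) = 225 Ω
∠Z = arctan(-102/200) = -27.0°
I = V/|Z| = 111 mA
P = VI cos φ = 25 × 0.111 × cos(-27.0°) = 2.48 W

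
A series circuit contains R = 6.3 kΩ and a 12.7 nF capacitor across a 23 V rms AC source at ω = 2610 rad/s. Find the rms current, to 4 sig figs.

746.3 μA

X_C = 1/(ωC) = 30170 Ω
Z = 6300 − j30170 Ω
|Z| = √(6300² + 30170²) = 30820 Ω
I = V/|Z| = 23/30820 = 746.3 μA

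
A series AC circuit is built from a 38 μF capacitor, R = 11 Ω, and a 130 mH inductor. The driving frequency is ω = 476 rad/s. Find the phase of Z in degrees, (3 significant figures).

30.9°

X_L = ωL = 61.9 Ω
X_C = 1/(ωC) = 55.3 Ω
Net reactance X = X_L − X_C = 6.59 Ω
Z = 11.0 + j6.59 Ω
|Z| = √(11.0² + 6.59²) = 12.8 Ω
∠Z = arctan(6.59/11.0) = 30.9°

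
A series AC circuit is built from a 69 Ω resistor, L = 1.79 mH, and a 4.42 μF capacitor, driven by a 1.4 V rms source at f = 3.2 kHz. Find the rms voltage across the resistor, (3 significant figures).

ω = 2πf = 20110 rad/s
X_L = ωL = 36.0 Ω
X_C = 1/(ωC) = 11.3 Ω
Net reactance X = X_L − X_C = 24.7 Ω
Z = 69.0 + j24.7 Ω
|Z| = √(69.0² + 24.7²) = 73.3 Ω
I = V/|Z| = 19.1 mA
V_R = I·|Z_R| = 0.0191 × 69.0 = 1.32 V

1.32 V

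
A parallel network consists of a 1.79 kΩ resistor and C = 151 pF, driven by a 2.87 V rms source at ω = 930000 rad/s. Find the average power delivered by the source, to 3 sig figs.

4.60 mW

X_C = 1/(ωC) = 7120 Ω
Parallel: admittances add. Y = 1/R + jωC
Y = (0.000559 + j0.000140) S
|Y| = 0.000576 S → |Z| = 1/|Y| = 1740 Ω, ∠Z = −∠Y = -14.1°
I = V/|Z| = 1.65 mA
P = VI cos φ = 2.87 × 0.00165 × cos(-14.1°) = 4.60 mW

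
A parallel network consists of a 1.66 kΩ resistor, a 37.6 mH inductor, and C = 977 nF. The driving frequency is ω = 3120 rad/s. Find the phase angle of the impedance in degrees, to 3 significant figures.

83.7°

X_L = ωL = 117 Ω
X_C = 1/(ωC) = 328 Ω
Parallel: admittances add. Y = 1/R + 1/(jωL) + jωC
Y = (0.000602 − j0.00548) S
|Y| = 0.00551 S → |Z| = 1/|Y| = 182 Ω, ∠Z = −∠Y = 83.7°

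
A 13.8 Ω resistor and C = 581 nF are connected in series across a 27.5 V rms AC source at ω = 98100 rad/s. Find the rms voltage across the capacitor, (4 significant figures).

X_C = 1/(ωC) = 17.55 Ω
Z = 13.80 − j17.55 Ω
|Z| = √(13.80² + 17.55²) = 22.32 Ω
I = V/|Z| = 1.232 A
V_C = I·|Z_C| = 1.232 × 17.55 = 21.62 V

21.62 V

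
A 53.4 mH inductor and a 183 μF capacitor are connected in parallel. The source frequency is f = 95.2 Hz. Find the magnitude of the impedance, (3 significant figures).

12.8 Ω

ω = 2πf = 598.2 rad/s
X_L = ωL = 31.9 Ω
X_C = 1/(ωC) = 9.14 Ω
Parallel: admittances add. Y = 1/(jωL) + jωC
Y = (0 + j0.0782) S
|Y| = 0.0782 S → |Z| = 1/|Y| = 12.8 Ω, ∠Z = −∠Y = -90.0°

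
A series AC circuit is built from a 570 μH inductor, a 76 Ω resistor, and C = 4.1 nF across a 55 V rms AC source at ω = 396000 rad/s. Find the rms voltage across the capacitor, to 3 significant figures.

X_L = ωL = 226 Ω
X_C = 1/(ωC) = 616 Ω
Net reactance X = X_L − X_C = -390 Ω
Z = 76.0 − j390 Ω
|Z| = √(76.0² + 390²) = 398 Ω
I = V/|Z| = 138 mA
V_C = I·|Z_C| = 0.138 × 616 = 85.2 V

85.2 V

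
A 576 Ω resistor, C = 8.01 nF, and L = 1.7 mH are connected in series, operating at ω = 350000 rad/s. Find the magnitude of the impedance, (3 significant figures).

623 Ω

X_L = ωL = 595 Ω
X_C = 1/(ωC) = 357 Ω
Net reactance X = X_L − X_C = 238 Ω
Z = 576 + j238 Ω
|Z| = √(576² + 238²) = 623 Ω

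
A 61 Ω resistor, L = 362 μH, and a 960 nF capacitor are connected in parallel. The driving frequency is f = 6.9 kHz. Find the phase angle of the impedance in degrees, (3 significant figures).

ω = 2πf = 43350 rad/s
X_L = ωL = 15.7 Ω
X_C = 1/(ωC) = 24.0 Ω
Parallel: admittances add. Y = 1/R + 1/(jωL) + jωC
Y = (0.0164 − j0.0221) S
|Y| = 0.0275 S → |Z| = 1/|Y| = 36.3 Ω, ∠Z = −∠Y = 53.4°

53.4°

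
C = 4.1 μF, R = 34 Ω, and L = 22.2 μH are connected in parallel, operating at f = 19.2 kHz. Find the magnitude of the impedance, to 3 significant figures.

8.02 Ω

ω = 2πf = 120600 rad/s
X_L = ωL = 2.68 Ω
X_C = 1/(ωC) = 2.02 Ω
Parallel: admittances add. Y = 1/R + 1/(jωL) + jωC
Y = (0.0294 + j0.121) S
|Y| = 0.125 S → |Z| = 1/|Y| = 8.02 Ω, ∠Z = −∠Y = -76.4°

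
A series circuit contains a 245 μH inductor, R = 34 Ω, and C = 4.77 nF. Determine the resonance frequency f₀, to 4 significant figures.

ω₀ = 1/√(LC) = 1/√(0.000245 × 4.77e-09) = 925000 rad/s
f₀ = ω₀/(2π) = 147.2 kHz

147.2 kHz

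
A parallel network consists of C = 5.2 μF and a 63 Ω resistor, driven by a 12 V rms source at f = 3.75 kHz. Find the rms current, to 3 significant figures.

ω = 2πf = 23560 rad/s
X_C = 1/(ωC) = 8.16 Ω
Parallel: admittances add. Y = 1/R + jωC
Y = (0.0159 + j0.123) S
|Y| = 0.124 S → |Z| = 1/|Y| = 8.09 Ω, ∠Z = −∠Y = -82.6°
I = V/|Z| = 12/8.09 = 1.48 A

1.48 A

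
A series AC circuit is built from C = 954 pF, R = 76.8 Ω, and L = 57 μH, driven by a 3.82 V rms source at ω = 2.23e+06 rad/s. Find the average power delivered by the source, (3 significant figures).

9.07 mW

X_L = ωL = 127 Ω
X_C = 1/(ωC) = 470 Ω
Net reactance X = X_L − X_C = -343 Ω
Z = 76.8 − j343 Ω
|Z| = √(76.8² + 343²) = 351 Ω
∠Z = arctan(-343/76.8) = -77.4°
I = V/|Z| = 10.9 mA
P = VI cos φ = 3.82 × 0.0109 × cos(-77.4°) = 9.07 mW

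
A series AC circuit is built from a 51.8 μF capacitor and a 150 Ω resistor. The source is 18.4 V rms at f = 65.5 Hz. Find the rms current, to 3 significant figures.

ω = 2πf = 411.5 rad/s
X_C = 1/(ωC) = 46.9 Ω
Z = 150 − j46.9 Ω
|Z| = √(150² + 46.9²) = 157 Ω
I = V/|Z| = 18.4/157 = 117 mA

117 mA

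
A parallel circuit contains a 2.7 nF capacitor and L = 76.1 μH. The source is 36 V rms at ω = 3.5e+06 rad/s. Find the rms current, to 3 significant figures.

X_L = ωL = 266 Ω
X_C = 1/(ωC) = 106 Ω
Parallel: admittances add. Y = 1/(jωL) + jωC
Y = (0 + j0.00570) S
|Y| = 0.00570 S → |Z| = 1/|Y| = 176 Ω, ∠Z = −∠Y = -90.0°
I = V/|Z| = 36/176 = 205 mA

205 mA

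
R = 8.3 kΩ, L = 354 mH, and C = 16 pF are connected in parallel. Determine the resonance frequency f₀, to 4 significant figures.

ω₀ = 1/√(LC) = 1/√(0.354 × 1.6e-11) = 420200 rad/s
f₀ = ω₀/(2π) = 66.87 kHz

66.87 kHz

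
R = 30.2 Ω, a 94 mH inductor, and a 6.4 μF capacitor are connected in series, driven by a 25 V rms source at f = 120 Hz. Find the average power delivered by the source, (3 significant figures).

968 mW

ω = 2πf = 754.0 rad/s
X_L = ωL = 70.9 Ω
X_C = 1/(ωC) = 207 Ω
Net reactance X = X_L − X_C = -136 Ω
Z = 30.2 − j136 Ω
|Z| = √(30.2² + 136²) = 140 Ω
∠Z = arctan(-136/30.2) = -77.5°
I = V/|Z| = 179 mA
P = VI cos φ = 25 × 0.179 × cos(-77.5°) = 968 mW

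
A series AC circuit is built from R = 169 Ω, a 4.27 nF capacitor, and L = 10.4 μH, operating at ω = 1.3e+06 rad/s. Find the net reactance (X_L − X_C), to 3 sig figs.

X_L = ωL = 13.5 Ω
X_C = 1/(ωC) = 180 Ω
X = 13.5 − 180 = -167 Ω

-167 Ω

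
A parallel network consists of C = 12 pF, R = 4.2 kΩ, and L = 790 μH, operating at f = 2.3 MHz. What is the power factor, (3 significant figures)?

ω = 2πf = 1.445e+07 rad/s
X_L = ωL = 11400 Ω
X_C = 1/(ωC) = 5770 Ω
Parallel: admittances add. Y = 1/R + 1/(jωL) + jωC
Y = (0.000238 + j8.58e-05) S
|Y| = 0.000253 S → |Z| = 1/|Y| = 3950 Ω, ∠Z = −∠Y = -19.8°
cos φ = cos(-19.8°) = 0.941

0.941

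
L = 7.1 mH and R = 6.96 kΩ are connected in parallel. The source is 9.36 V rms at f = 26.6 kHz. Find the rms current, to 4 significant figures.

8.002 mA

ω = 2πf = 167100 rad/s
X_L = ωL = 1187 Ω
Parallel: admittances add. Y = 1/R + 1/(jωL)
Y = (0.0001437 − j0.0008427) S
|Y| = 0.0008549 S → |Z| = 1/|Y| = 1170 Ω, ∠Z = −∠Y = 80.32°
I = V/|Z| = 9.36/1170 = 8.002 mA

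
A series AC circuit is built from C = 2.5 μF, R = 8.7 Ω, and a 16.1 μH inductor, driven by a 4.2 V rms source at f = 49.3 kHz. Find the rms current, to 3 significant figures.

ω = 2πf = 309800 rad/s
X_L = ωL = 4.99 Ω
X_C = 1/(ωC) = 1.29 Ω
Net reactance X = X_L − X_C = 3.70 Ω
Z = 8.70 + j3.70 Ω
|Z| = √(8.70² + 3.70²) = 9.45 Ω
I = V/|Z| = 4.2/9.45 = 444 mA

444 mA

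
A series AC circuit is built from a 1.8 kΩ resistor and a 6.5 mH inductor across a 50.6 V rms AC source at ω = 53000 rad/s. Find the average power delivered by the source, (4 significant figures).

1.372 W

X_L = ωL = 344.5 Ω
Z = 1800 + j344.5 Ω
|Z| = √(1800² + 344.5²) = 1833 Ω
∠Z = arctan(344.5/1800) = 10.83°
I = V/|Z| = 27.61 mA
P = VI cos φ = 50.6 × 0.02761 × cos(10.83°) = 1.372 W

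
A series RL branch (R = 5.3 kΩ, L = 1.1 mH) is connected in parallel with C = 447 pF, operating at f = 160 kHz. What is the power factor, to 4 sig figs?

ω = 2πf = 1.005e+06 rad/s
X_L = ωL = 1106 Ω
X_C = 1/(ωC) = 2225 Ω
Branch 1 (R+jX_L): Z₁ = 5300 + j1106 Ω, |Z₁| = 5414 Ω
Branch 2 (−jX_C): Z₂ = −j2225 Ω
Parallel: Z = Z₁Z₂/(Z₁+Z₂), |Z| = 2224 Ω, ∠Z = -66.29°
cos φ = cos(-66.29°) = 0.4021

0.4021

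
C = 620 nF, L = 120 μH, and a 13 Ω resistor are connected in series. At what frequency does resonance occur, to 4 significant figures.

18.45 kHz

ω₀ = 1/√(LC) = 1/√(0.00012 × 6.2e-07) = 115900 rad/s
f₀ = ω₀/(2π) = 18.45 kHz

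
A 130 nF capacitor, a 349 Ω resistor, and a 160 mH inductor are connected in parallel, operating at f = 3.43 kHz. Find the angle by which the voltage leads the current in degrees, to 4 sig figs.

-41.24°

ω = 2πf = 21550 rad/s
X_L = ωL = 3448 Ω
X_C = 1/(ωC) = 356.9 Ω
Parallel: admittances add. Y = 1/R + 1/(jωL) + jωC
Y = (0.002865 + j0.002512) S
|Y| = 0.003810 S → |Z| = 1/|Y| = 262.4 Ω, ∠Z = −∠Y = -41.24°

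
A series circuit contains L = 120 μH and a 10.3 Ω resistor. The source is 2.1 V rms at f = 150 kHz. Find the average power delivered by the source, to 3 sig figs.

ω = 2πf = 942500 rad/s
X_L = ωL = 113 Ω
Z = 10.3 + j113 Ω
|Z| = √(10.3² + 113²) = 114 Ω
∠Z = arctan(113/10.3) = 84.8°
I = V/|Z| = 18.5 mA
P = VI cos φ = 2.1 × 0.0185 × cos(84.8°) = 3.52 mW

3.52 mW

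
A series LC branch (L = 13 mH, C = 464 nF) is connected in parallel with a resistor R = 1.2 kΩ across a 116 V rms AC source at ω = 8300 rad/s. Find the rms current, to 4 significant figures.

X_L = ωL = 107.9 Ω
X_C = 1/(ωC) = 259.7 Ω
Branch 1: Z₁ = R = 1200 Ω
Branch 2 (series LC): Z₂ = j(X_L − X_C) = −j151.8 Ω
Parallel: Z = Z₁Z₂/(Z₁+Z₂), |Z| = 150.6 Ω, ∠Z = -82.79°
I = V/|Z| = 116/150.6 = 770.5 mA

770.5 mA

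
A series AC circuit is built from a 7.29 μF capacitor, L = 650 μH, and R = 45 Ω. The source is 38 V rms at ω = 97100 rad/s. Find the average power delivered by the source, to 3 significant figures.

X_L = ωL = 63.1 Ω
X_C = 1/(ωC) = 1.41 Ω
Net reactance X = X_L − X_C = 61.7 Ω
Z = 45.0 + j61.7 Ω
|Z| = √(45.0² + 61.7²) = 76.4 Ω
∠Z = arctan(61.7/45.0) = 53.9°
I = V/|Z| = 498 mA
P = VI cos φ = 38 × 0.498 × cos(53.9°) = 11.1 W

11.1 W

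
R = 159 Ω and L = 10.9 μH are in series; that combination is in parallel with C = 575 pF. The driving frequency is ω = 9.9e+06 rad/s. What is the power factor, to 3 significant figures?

0.841

X_L = ωL = 108 Ω
X_C = 1/(ωC) = 176 Ω
Branch 1 (R+jX_L): Z₁ = 159 + j108 Ω, |Z₁| = 192 Ω
Branch 2 (−jX_C): Z₂ = −j176 Ω
Parallel: Z = Z₁Z₂/(Z₁+Z₂), |Z| = 195 Ω, ∠Z = -32.8°
cos φ = cos(-32.8°) = 0.841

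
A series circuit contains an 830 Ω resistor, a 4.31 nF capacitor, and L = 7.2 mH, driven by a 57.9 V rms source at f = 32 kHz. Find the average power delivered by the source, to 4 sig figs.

3.590 W

ω = 2πf = 201100 rad/s
X_L = ωL = 1448 Ω
X_C = 1/(ωC) = 1154 Ω
Net reactance X = X_L − X_C = 293.7 Ω
Z = 830.0 + j293.7 Ω
|Z| = √(830.0² + 293.7²) = 880.4 Ω
∠Z = arctan(293.7/830.0) = 19.49°
I = V/|Z| = 65.76 mA
P = VI cos φ = 57.9 × 0.06576 × cos(19.49°) = 3.590 W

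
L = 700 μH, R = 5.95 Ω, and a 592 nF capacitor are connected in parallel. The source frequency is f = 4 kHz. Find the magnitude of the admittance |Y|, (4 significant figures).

173.2 mS

ω = 2πf = 25130 rad/s
X_L = ωL = 17.59 Ω
X_C = 1/(ωC) = 67.21 Ω
Parallel: admittances add. Y = 1/R + 1/(jωL) + jωC
Y = (0.1681 − j0.04196) S
|Y| = 0.1732 S → |Z| = 1/|Y| = 5.773 Ω, ∠Z = −∠Y = 14.02°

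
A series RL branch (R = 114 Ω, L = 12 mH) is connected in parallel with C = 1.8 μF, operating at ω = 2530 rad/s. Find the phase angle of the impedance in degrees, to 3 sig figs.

X_L = ωL = 30.4 Ω
X_C = 1/(ωC) = 220 Ω
Branch 1 (R+jX_L): Z₁ = 114 + j30.4 Ω, |Z₁| = 118 Ω
Branch 2 (−jX_C): Z₂ = −j220 Ω
Parallel: Z = Z₁Z₂/(Z₁+Z₂), |Z| = 117 Ω, ∠Z = -16.2°

-16.2°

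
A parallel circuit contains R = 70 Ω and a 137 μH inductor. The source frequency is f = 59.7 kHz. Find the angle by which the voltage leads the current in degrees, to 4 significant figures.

53.72°

ω = 2πf = 375100 rad/s
X_L = ωL = 51.39 Ω
Parallel: admittances add. Y = 1/R + 1/(jωL)
Y = (0.01429 − j0.01946) S
|Y| = 0.02414 S → |Z| = 1/|Y| = 41.42 Ω, ∠Z = −∠Y = 53.72°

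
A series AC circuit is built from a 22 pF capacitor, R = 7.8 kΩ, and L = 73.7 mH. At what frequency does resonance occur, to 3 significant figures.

ω₀ = 1/√(LC) = 1/√(0.0737 × 2.2e-11) = 785300 rad/s
f₀ = ω₀/(2π) = 125 kHz

125 kHz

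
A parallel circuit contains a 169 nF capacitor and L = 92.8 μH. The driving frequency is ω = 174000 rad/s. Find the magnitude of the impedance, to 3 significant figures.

30.7 Ω

X_L = ωL = 16.1 Ω
X_C = 1/(ωC) = 34.0 Ω
Parallel: admittances add. Y = 1/(jωL) + jωC
Y = (0 − j0.0325) S
|Y| = 0.0325 S → |Z| = 1/|Y| = 30.7 Ω, ∠Z = −∠Y = 90.0°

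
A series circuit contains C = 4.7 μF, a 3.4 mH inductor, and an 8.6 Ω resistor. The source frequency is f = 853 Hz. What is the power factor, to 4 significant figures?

0.3717

ω = 2πf = 5360 rad/s
X_L = ωL = 18.22 Ω
X_C = 1/(ωC) = 39.70 Ω
Net reactance X = X_L − X_C = -21.48 Ω
Z = 8.600 − j21.48 Ω
|Z| = √(8.600² + 21.48²) = 23.13 Ω
∠Z = arctan(-21.48/8.600) = -68.18°
cos φ = cos(-68.18°) = 0.3717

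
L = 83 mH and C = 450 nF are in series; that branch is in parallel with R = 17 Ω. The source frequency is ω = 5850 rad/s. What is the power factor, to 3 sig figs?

0.987

X_L = ωL = 486 Ω
X_C = 1/(ωC) = 380 Ω
Branch 1: Z₁ = R = 17.0 Ω
Branch 2 (series LC): Z₂ = j(X_L − X_C) = j106 Ω
Parallel: Z = Z₁Z₂/(Z₁+Z₂), |Z| = 16.8 Ω, ∠Z = 9.14°
cos φ = cos(9.14°) = 0.987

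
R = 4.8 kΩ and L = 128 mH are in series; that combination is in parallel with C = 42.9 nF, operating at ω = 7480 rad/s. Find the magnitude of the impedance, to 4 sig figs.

2898 Ω

X_L = ωL = 957.4 Ω
X_C = 1/(ωC) = 3116 Ω
Branch 1 (R+jX_L): Z₁ = 4800 + j957.4 Ω, |Z₁| = 4895 Ω
Branch 2 (−jX_C): Z₂ = −j3116 Ω
Parallel: Z = Z₁Z₂/(Z₁+Z₂), |Z| = 2898 Ω, ∠Z = -54.50°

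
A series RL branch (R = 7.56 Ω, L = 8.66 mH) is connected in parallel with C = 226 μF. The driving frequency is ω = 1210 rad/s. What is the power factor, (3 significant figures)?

X_L = ωL = 10.5 Ω
X_C = 1/(ωC) = 3.66 Ω
Branch 1 (R+jX_L): Z₁ = 7.56 + j10.5 Ω, |Z₁| = 12.9 Ω
Branch 2 (−jX_C): Z₂ = −j3.66 Ω
Parallel: Z = Z₁Z₂/(Z₁+Z₂), |Z| = 4.64 Ω, ∠Z = -77.9°
cos φ = cos(-77.9°) = 0.210

0.210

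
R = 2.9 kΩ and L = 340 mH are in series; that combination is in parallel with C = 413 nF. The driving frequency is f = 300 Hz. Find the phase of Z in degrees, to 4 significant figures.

ω = 2πf = 1885 rad/s
X_L = ωL = 640.9 Ω
X_C = 1/(ωC) = 1285 Ω
Branch 1 (R+jX_L): Z₁ = 2900 + j640.9 Ω, |Z₁| = 2970 Ω
Branch 2 (−jX_C): Z₂ = −j1285 Ω
Parallel: Z = Z₁Z₂/(Z₁+Z₂), |Z| = 1284 Ω, ∠Z = -65.02°

-65.02°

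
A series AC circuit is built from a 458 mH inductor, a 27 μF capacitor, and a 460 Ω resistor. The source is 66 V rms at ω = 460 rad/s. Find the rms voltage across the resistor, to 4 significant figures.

63.51 V

X_L = ωL = 210.7 Ω
X_C = 1/(ωC) = 80.52 Ω
Net reactance X = X_L − X_C = 130.2 Ω
Z = 460.0 + j130.2 Ω
|Z| = √(460.0² + 130.2²) = 478.1 Ω
I = V/|Z| = 138.1 mA
V_R = I·|Z_R| = 0.1381 × 460.0 = 63.51 V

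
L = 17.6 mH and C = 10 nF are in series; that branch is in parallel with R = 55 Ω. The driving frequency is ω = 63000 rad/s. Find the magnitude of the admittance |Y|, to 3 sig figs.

18.3 mS

X_L = ωL = 1110 Ω
X_C = 1/(ωC) = 1590 Ω
Branch 1: Z₁ = R = 55.0 Ω
Branch 2 (series LC): Z₂ = j(X_L − X_C) = −j479 Ω
Parallel: Z = Z₁Z₂/(Z₁+Z₂), |Z| = 54.6 Ω, ∠Z = -6.56°
|Y| = 1/|Z| = 18.3 mS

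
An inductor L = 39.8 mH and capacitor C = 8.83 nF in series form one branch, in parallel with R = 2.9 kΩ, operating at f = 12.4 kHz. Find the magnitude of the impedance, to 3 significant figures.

ω = 2πf = 77910 rad/s
X_L = ωL = 3100 Ω
X_C = 1/(ωC) = 1450 Ω
Branch 1: Z₁ = R = 2900 Ω
Branch 2 (series LC): Z₂ = j(X_L − X_C) = j1650 Ω
Parallel: Z = Z₁Z₂/(Z₁+Z₂), |Z| = 1430 Ω, ∠Z = 60.4°

1430 Ω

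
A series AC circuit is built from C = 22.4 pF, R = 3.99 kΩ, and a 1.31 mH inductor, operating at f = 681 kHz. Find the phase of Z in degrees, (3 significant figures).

ω = 2πf = 4.279e+06 rad/s
X_L = ωL = 5610 Ω
X_C = 1/(ωC) = 10400 Ω
Net reactance X = X_L − X_C = -4830 Ω
Z = 3990 − j4830 Ω
|Z| = √(3990² + 4830²) = 6260 Ω
∠Z = arctan(-4830/3990) = -50.4°

-50.4°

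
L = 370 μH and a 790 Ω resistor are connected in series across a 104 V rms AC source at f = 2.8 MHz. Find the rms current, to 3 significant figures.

15.9 mA

ω = 2πf = 1.759e+07 rad/s
X_L = ωL = 6510 Ω
Z = 790 + j6510 Ω
|Z| = √(790² + 6510²) = 6560 Ω
I = V/|Z| = 104/6560 = 15.9 mA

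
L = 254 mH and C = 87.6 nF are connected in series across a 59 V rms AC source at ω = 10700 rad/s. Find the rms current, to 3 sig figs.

35.7 mA

X_L = ωL = 2720 Ω
X_C = 1/(ωC) = 1070 Ω
Net reactance X = X_L − X_C = 1650 Ω
Z = j1650 Ω
|Z| = √(0² + 1650²) = 1650 Ω
I = V/|Z| = 59/1650 = 35.7 mA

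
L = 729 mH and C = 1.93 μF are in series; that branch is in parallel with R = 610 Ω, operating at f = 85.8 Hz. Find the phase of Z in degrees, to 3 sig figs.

ω = 2πf = 539.1 rad/s
X_L = ωL = 393 Ω
X_C = 1/(ωC) = 961 Ω
Branch 1: Z₁ = R = 610 Ω
Branch 2 (series LC): Z₂ = j(X_L − X_C) = −j568 Ω
Parallel: Z = Z₁Z₂/(Z₁+Z₂), |Z| = 416 Ω, ∠Z = -47.0°

-47.0°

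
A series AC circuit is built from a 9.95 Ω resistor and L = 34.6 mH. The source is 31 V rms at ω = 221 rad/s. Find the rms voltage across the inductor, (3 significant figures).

18.9 V

X_L = ωL = 7.65 Ω
Z = 9.95 + j7.65 Ω
|Z| = √(9.95² + 7.65²) = 12.5 Ω
I = V/|Z| = 2.47 A
V_L = I·|Z_L| = 2.47 × 7.65 = 18.9 V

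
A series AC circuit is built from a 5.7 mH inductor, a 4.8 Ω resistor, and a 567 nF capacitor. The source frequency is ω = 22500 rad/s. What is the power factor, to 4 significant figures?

0.09582

X_L = ωL = 128.2 Ω
X_C = 1/(ωC) = 78.39 Ω
Net reactance X = X_L − X_C = 49.86 Ω
Z = 4.800 + j49.86 Ω
|Z| = √(4.800² + 49.86²) = 50.10 Ω
∠Z = arctan(49.86/4.800) = 84.50°
cos φ = cos(84.50°) = 0.09582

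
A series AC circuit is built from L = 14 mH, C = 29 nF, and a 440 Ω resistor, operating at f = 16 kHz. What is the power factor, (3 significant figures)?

0.382

ω = 2πf = 100500 rad/s
X_L = ωL = 1410 Ω
X_C = 1/(ωC) = 343 Ω
Net reactance X = X_L − X_C = 1060 Ω
Z = 440 + j1060 Ω
|Z| = √(440² + 1060²) = 1150 Ω
∠Z = arctan(1060/440) = 67.5°
cos φ = cos(67.5°) = 0.382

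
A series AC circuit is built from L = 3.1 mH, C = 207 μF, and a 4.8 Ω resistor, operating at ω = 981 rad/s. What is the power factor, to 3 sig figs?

X_L = ωL = 3.04 Ω
X_C = 1/(ωC) = 4.92 Ω
Net reactance X = X_L − X_C = -1.88 Ω
Z = 4.80 − j1.88 Ω
|Z| = √(4.80² + 1.88²) = 5.16 Ω
∠Z = arctan(-1.88/4.80) = -21.4°
cos φ = cos(-21.4°) = 0.931

0.931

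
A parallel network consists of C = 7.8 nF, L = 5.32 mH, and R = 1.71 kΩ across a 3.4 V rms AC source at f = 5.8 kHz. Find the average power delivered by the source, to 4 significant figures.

ω = 2πf = 36440 rad/s
X_L = ωL = 193.9 Ω
X_C = 1/(ωC) = 3518 Ω
Parallel: admittances add. Y = 1/R + 1/(jωL) + jωC
Y = (0.0005848 − j0.004874) S
|Y| = 0.004909 S → |Z| = 1/|Y| = 203.7 Ω, ∠Z = −∠Y = 83.16°
I = V/|Z| = 16.69 mA
P = VI cos φ = 3.4 × 0.01669 × cos(83.16°) = 6.760 mW

6.760 mW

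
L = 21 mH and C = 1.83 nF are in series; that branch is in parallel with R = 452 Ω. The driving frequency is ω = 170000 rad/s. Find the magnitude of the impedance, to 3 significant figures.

279 Ω

X_L = ωL = 3570 Ω
X_C = 1/(ωC) = 3210 Ω
Branch 1: Z₁ = R = 452 Ω
Branch 2 (series LC): Z₂ = j(X_L − X_C) = j356 Ω
Parallel: Z = Z₁Z₂/(Z₁+Z₂), |Z| = 279 Ω, ∠Z = 51.8°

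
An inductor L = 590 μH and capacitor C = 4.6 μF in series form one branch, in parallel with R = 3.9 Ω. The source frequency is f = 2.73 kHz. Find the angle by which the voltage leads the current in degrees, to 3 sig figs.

-56.8°

ω = 2πf = 17150 rad/s
X_L = ωL = 10.1 Ω
X_C = 1/(ωC) = 12.7 Ω
Branch 1: Z₁ = R = 3.90 Ω
Branch 2 (series LC): Z₂ = j(X_L − X_C) = −j2.55 Ω
Parallel: Z = Z₁Z₂/(Z₁+Z₂), |Z| = 2.14 Ω, ∠Z = -56.8°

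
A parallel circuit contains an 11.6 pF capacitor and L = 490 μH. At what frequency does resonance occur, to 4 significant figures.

2.111 MHz

ω₀ = 1/√(LC) = 1/√(0.00049 × 1.16e-11) = 1.326e+07 rad/s
f₀ = ω₀/(2π) = 2.111 MHz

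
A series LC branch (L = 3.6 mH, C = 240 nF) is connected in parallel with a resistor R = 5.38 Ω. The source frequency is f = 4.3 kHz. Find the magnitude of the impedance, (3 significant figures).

ω = 2πf = 27020 rad/s
X_L = ωL = 97.3 Ω
X_C = 1/(ωC) = 154 Ω
Branch 1: Z₁ = R = 5.38 Ω
Branch 2 (series LC): Z₂ = j(X_L − X_C) = −j57.0 Ω
Parallel: Z = Z₁Z₂/(Z₁+Z₂), |Z| = 5.36 Ω, ∠Z = -5.40°

5.36 Ω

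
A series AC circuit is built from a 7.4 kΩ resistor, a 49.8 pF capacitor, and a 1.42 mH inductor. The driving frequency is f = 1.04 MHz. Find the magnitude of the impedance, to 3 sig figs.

9660 Ω

ω = 2πf = 6.535e+06 rad/s
X_L = ωL = 9280 Ω
X_C = 1/(ωC) = 3070 Ω
Net reactance X = X_L − X_C = 6210 Ω
Z = 7400 + j6210 Ω
|Z| = √(7400² + 6210²) = 9660 Ω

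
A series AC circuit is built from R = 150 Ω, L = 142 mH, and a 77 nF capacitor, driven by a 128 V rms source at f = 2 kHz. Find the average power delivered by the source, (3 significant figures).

ω = 2πf = 12570 rad/s
X_L = ωL = 1780 Ω
X_C = 1/(ωC) = 1030 Ω
Net reactance X = X_L − X_C = 751 Ω
Z = 150 + j751 Ω
|Z| = √(150² + 751²) = 766 Ω
∠Z = arctan(751/150) = 78.7°
I = V/|Z| = 167 mA
P = VI cos φ = 128 × 0.167 × cos(78.7°) = 4.19 W

4.19 W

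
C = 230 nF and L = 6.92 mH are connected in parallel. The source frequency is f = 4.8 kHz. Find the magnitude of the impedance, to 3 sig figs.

ω = 2πf = 30160 rad/s
X_L = ωL = 209 Ω
X_C = 1/(ωC) = 144 Ω
Parallel: admittances add. Y = 1/(jωL) + jωC
Y = (0 + j0.00215) S
|Y| = 0.00215 S → |Z| = 1/|Y| = 466 Ω, ∠Z = −∠Y = -90.0°

466 Ω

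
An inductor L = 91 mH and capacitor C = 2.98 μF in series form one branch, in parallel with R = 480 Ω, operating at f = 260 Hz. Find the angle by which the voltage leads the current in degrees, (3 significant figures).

ω = 2πf = 1634 rad/s
X_L = ωL = 149 Ω
X_C = 1/(ωC) = 205 Ω
Branch 1: Z₁ = R = 480 Ω
Branch 2 (series LC): Z₂ = j(X_L − X_C) = −j56.8 Ω
Parallel: Z = Z₁Z₂/(Z₁+Z₂), |Z| = 56.4 Ω, ∠Z = -83.3°

-83.3°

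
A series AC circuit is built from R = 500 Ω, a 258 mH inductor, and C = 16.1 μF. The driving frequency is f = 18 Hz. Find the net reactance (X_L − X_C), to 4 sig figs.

-520.0 Ω

ω = 2πf = 113.1 rad/s
X_L = ωL = 29.18 Ω
X_C = 1/(ωC) = 549.2 Ω
X = 29.18 − 549.2 = -520.0 Ω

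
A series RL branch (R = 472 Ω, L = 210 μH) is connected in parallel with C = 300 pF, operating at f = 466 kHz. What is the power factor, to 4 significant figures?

ω = 2πf = 2.928e+06 rad/s
X_L = ωL = 614.9 Ω
X_C = 1/(ωC) = 1138 Ω
Branch 1 (R+jX_L): Z₁ = 472.0 + j614.9 Ω, |Z₁| = 775.1 Ω
Branch 2 (−jX_C): Z₂ = −j1138 Ω
Parallel: Z = Z₁Z₂/(Z₁+Z₂), |Z| = 1252 Ω, ∠Z = 10.45°
cos φ = cos(10.45°) = 0.9834

0.9834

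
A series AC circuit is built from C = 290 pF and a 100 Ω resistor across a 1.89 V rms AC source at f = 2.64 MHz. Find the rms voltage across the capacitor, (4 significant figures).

1.703 V

ω = 2πf = 1.659e+07 rad/s
X_C = 1/(ωC) = 207.9 Ω
Z = 100.0 − j207.9 Ω
|Z| = √(100.0² + 207.9²) = 230.7 Ω
I = V/|Z| = 8.193 mA
V_C = I·|Z_C| = 0.008193 × 207.9 = 1.703 V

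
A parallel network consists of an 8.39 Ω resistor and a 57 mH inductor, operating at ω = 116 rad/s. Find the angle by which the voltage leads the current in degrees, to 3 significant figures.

X_L = ωL = 6.61 Ω
Parallel: admittances add. Y = 1/R + 1/(jωL)
Y = (0.119 − j0.151) S
|Y| = 0.193 S → |Z| = 1/|Y| = 5.19 Ω, ∠Z = −∠Y = 51.8°

51.8°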